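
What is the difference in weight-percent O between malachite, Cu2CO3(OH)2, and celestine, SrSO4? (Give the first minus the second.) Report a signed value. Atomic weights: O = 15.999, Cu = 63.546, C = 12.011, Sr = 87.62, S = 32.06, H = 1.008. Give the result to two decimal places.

1.34 percentage points

O in Cu2CO3(OH)2: molar mass 221.114 g/mol; 5×15.999 = 79.995 g → 36.18 wt%.
O in SrSO4: molar mass 183.676 g/mol; 4×15.999 = 63.996 g → 34.84 wt%.
Difference = 36.18 − 34.84 = 1.34 percentage points.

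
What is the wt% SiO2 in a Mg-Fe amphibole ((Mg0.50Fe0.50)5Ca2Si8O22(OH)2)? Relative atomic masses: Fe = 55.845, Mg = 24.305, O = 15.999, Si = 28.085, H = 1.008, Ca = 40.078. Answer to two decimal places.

Formula mass = 891.203 g/mol.
8 Si → 8.0000 mol SiO2 per formula unit; M(SiO2) = 60.083, so SiO2 mass = 480.664 g.
480.664/891.203 × 100 = 53.93 wt%.

53.93 wt%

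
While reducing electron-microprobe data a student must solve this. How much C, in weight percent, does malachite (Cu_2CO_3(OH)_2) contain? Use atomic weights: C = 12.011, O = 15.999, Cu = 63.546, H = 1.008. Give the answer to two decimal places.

Formula mass = 2*63.546 + 1*12.011 + 5*15.999 + 2*1.008 = 221.114 g/mol, of which 12.011 g is C.
So C makes up 12.011/221.114 = 0.0543 of the mass, i.e. 5.43%.

5.43 weight percent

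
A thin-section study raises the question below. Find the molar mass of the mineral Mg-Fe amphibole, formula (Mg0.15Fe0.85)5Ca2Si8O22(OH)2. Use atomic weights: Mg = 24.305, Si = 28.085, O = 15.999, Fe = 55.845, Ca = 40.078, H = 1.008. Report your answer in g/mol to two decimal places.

The formula mass is the sum 0.75·24.305 + 4.25·55.845 + 2·40.078 + 8·28.085 + 24·15.999 + 2·1.008.

946.40 g/mol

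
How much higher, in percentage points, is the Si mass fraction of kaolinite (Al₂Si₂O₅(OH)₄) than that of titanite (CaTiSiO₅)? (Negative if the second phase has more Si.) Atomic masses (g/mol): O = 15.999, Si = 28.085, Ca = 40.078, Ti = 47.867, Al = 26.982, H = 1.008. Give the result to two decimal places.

7.43 percentage points

First mineral: 56.170 g Si in 258.157 g formula = 21.76 wt% Si.
Second mineral: 28.085 g Si in 196.025 g formula = 14.33 wt% Si.
21.76% − 14.33% gives a difference of 7.43 percentage points.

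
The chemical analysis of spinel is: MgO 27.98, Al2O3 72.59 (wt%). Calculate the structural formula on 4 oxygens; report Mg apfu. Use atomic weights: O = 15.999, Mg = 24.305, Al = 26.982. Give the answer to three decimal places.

MgO (M=40.304): mol = 0.69422; Mg = 0.69422, O = 0.69422.
Al2O3 (M=101.961): mol = 0.71194; Al = 1.42388, O = 2.13582.
ΣO = 2.83004; factor = 4/ΣO = 1.41341.
Mg apfu = 0.69422 × 1.41341 = 0.981.

0.981 Mg apfu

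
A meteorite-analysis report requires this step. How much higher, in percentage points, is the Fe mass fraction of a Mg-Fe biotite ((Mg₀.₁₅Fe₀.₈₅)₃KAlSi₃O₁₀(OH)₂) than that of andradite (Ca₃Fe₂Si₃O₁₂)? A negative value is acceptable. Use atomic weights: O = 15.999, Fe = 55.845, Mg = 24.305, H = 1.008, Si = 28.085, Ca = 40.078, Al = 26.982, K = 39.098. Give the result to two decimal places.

6.63 percentage points

First mineral: 142.405 g Fe in 497.681 g formula = 28.61 wt% Fe.
Second mineral: 111.690 g Fe in 508.167 g formula = 21.98 wt% Fe.
28.61% − 21.98% gives a difference of 6.63 percentage points.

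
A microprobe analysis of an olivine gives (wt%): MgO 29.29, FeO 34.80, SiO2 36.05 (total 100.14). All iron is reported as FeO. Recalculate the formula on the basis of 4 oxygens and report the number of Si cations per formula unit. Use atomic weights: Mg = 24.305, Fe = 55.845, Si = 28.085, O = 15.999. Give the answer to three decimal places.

29.29 wt% MgO ÷ 40.304 g/mol = 0.72673 mol, giving 0.72673 Mg and 0.72673 O.
34.80 wt% FeO ÷ 71.844 g/mol = 0.48438 mol, giving 0.48438 Fe and 0.48438 O.
36.05 wt% SiO2 ÷ 60.083 g/mol = 0.60000 mol, giving 0.60000 Si and 1.20000 O.
Oxygen sums to 2.41111; scaling by 4/2.41111 = 1.65899 puts the formula on 4 O.
Si: 0.60000 × 1.65899 = 0.995 atoms per formula unit.

0.995 Si apfu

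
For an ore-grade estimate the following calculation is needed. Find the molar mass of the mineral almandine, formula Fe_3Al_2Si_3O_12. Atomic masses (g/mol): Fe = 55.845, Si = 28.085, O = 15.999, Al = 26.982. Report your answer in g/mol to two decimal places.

Fe: 3 × 55.845 = 167.5350
Al: 2 × 26.982 = 53.9640
Si: 3 × 28.085 = 84.2550
O: 12 × 15.999 = 191.9880
Summing the contributions gives the formula mass.

497.74 g/mol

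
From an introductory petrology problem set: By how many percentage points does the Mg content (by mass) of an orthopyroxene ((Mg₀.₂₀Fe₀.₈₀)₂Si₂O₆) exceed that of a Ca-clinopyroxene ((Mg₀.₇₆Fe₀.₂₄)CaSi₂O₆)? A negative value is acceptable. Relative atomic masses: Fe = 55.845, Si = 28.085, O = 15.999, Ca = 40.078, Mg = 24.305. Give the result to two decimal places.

-4.37 percentage points

Mg in (Mg₀.₂₀Fe₀.₈₀)₂Si₂O₆: molar mass 251.238 g/mol; 0.40×24.305 = 9.722 g → 3.87 wt%.
Mg in (Mg₀.₇₆Fe₀.₂₄)CaSi₂O₆: molar mass 224.117 g/mol; 0.76×24.305 = 18.472 g → 8.24 wt%.
Difference = 3.87 − 8.24 = -4.37 percentage points.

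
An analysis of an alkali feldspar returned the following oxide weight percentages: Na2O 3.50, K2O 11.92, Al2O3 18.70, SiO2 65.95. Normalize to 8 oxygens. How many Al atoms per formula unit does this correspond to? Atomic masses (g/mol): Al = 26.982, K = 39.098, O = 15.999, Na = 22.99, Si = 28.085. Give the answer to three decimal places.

1.002 Al apfu

Na2O: 3.50/61.979 = 0.05647 mol → 0.11294 mol Na, 0.05647 mol O.
K2O: 11.92/94.195 = 0.12655 mol → 0.25310 mol K, 0.12655 mol O.
Al2O3: 18.70/101.961 = 0.18340 mol → 0.36680 mol Al, 0.55020 mol O.
SiO2: 65.95/60.083 = 1.09765 mol → 1.09765 mol Si, 2.19530 mol O.
Total oxygen = 2.92852 mol. Normalization factor = 8/2.92852 = 2.73176.
Al per 8 O = 0.36680 × 2.73176 = 1.002.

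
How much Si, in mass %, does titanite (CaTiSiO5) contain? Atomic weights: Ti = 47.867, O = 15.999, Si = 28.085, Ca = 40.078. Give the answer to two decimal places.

M(CaTiSiO5) = 196.025 g/mol.
Si contributes 1 × 28.085 = 28.085 g per mole.
28.085/196.025 = 0.1433 → 14.33%.

14.33 mass %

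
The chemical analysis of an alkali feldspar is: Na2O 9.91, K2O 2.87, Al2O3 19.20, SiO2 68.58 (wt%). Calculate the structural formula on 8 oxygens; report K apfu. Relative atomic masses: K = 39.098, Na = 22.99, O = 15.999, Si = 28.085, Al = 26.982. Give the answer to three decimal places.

Na2O (M=61.979): mol = 0.15989; Na = 0.31978, O = 0.15989.
K2O (M=94.195): mol = 0.03047; K = 0.06094, O = 0.03047.
Al2O3 (M=101.961): mol = 0.18831; Al = 0.37662, O = 0.56493.
SiO2 (M=60.083): mol = 1.14142; Si = 1.14142, O = 2.28284.
ΣO = 3.03813; factor = 8/ΣO = 2.63320.
K apfu = 0.06094 × 2.63320 = 0.160.

0.160 K apfu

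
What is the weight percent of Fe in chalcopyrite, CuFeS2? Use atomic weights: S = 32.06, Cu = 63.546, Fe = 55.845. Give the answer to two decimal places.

Molar mass of CuFeS2: 1*63.546 + 1*55.845 + 2*32.06 = 183.511 g/mol.
Mass of Fe per formula unit: 1 × 55.845 = 55.845 g.
Weight fraction Fe = 55.845 / 183.511 = 0.3043.

30.43 mass %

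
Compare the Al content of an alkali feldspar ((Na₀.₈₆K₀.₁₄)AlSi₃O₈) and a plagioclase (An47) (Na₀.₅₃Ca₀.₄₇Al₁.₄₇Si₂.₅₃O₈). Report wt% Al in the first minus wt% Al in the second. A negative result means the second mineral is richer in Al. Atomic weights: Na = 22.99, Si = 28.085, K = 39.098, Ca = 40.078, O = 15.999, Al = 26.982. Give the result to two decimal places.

Al in (Na₀.₈₆K₀.₁₄)AlSi₃O₈: molar mass 264.474 g/mol; 1×26.982 = 26.982 g → 10.20 wt%.
Al in Na₀.₅₃Ca₀.₄₇Al₁.₄₇Si₂.₅₃O₈: molar mass 269.732 g/mol; 1.47×26.982 = 39.664 g → 14.70 wt%.
Difference = 10.20 − 14.70 = -4.50 percentage points.

-4.50 percentage points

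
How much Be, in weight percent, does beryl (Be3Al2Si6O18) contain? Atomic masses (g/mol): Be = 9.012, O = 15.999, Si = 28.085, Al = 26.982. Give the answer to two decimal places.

5.03 weight percent

Molar mass of Be3Al2Si6O18: 3×9.012 + 2×26.982 + 6×28.085 + 18×15.999 = 537.492 g/mol.
Mass of Be per formula unit: 3 × 9.012 = 27.036 g.
Weight fraction Be = 27.036 / 537.492 = 0.0503.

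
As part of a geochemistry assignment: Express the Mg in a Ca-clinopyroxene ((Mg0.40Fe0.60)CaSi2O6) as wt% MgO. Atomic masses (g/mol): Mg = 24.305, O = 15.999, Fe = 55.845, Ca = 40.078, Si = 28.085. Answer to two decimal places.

Molar mass of (Mg0.40Fe0.60)CaSi2O6 = 0.40*24.305 + 0.60*55.845 + 1*40.078 + 2*28.085 + 6*15.999 = 235.471 g/mol.
Each formula unit contains 0.40 Mg, equivalent to 0.40/1 = 0.4000 mol MgO.
M(MgO) = 1×24.305 + 1×15.999 = 40.304 g/mol.
Mass of MgO per formula unit = 0.4000 × 40.304 = 16.122 g.
MgO wt% = 16.122 / 235.471 × 100 = 6.85%.

6.85 wt%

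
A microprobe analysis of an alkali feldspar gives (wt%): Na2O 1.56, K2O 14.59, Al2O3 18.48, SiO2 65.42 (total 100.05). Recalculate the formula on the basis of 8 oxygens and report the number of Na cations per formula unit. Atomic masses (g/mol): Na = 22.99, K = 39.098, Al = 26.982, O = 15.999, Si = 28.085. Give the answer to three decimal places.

0.139 Na apfu

Na2O (M=61.979): mol = 0.02517; Na = 0.05034, O = 0.02517.
K2O (M=94.195): mol = 0.15489; K = 0.30978, O = 0.15489.
Al2O3 (M=101.961): mol = 0.18125; Al = 0.36250, O = 0.54375.
SiO2 (M=60.083): mol = 1.08883; Si = 1.08883, O = 2.17766.
ΣO = 2.90147; factor = 8/ΣO = 2.75722.
Na apfu = 0.05034 × 2.75722 = 0.139.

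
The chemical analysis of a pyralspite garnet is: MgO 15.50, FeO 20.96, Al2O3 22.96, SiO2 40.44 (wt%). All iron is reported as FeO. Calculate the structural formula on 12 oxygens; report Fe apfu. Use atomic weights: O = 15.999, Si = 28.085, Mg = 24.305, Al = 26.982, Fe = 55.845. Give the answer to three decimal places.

MgO (M=40.304): mol = 0.38458; Mg = 0.38458, O = 0.38458.
FeO (M=71.844): mol = 0.29174; Fe = 0.29174, O = 0.29174.
Al2O3 (M=101.961): mol = 0.22518; Al = 0.45036, O = 0.67554.
SiO2 (M=60.083): mol = 0.67307; Si = 0.67307, O = 1.34614.
ΣO = 2.69800; factor = 12/ΣO = 4.44774.
Fe apfu = 0.29174 × 4.44774 = 1.298.

1.298 Fe apfu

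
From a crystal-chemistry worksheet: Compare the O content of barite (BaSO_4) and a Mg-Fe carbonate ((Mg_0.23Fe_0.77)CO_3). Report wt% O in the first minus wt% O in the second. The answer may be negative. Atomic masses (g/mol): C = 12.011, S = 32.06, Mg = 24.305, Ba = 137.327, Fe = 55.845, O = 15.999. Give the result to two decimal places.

-16.78 percentage points

First mineral: 63.996 g O in 233.383 g formula = 27.42 wt% O.
Second mineral: 47.997 g O in 108.599 g formula = 44.20 wt% O.
27.42% − 44.20% gives a difference of -16.78 percentage points.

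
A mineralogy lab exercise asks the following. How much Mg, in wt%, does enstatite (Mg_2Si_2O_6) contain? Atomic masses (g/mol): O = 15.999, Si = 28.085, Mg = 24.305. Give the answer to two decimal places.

Molar mass of Mg_2Si_2O_6: 2·24.305 + 2·28.085 + 6·15.999 = 200.774 g/mol.
Mass of Mg per formula unit: 2 × 24.305 = 48.610 g.
Weight fraction Mg = 48.610 / 200.774 = 0.2421.

24.21 wt%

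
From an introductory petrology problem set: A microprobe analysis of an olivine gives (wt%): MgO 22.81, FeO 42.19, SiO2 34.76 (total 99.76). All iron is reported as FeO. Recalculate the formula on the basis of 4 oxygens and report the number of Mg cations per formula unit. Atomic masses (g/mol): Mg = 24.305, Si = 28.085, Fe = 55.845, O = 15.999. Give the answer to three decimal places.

0.980 Mg apfu

22.81 wt% MgO ÷ 40.304 g/mol = 0.56595 mol, giving 0.56595 Mg and 0.56595 O.
42.19 wt% FeO ÷ 71.844 g/mol = 0.58724 mol, giving 0.58724 Fe and 0.58724 O.
34.76 wt% SiO2 ÷ 60.083 g/mol = 0.57853 mol, giving 0.57853 Si and 1.15706 O.
Oxygen sums to 2.31025; scaling by 4/2.31025 = 1.73141 puts the formula on 4 O.
Mg: 0.56595 × 1.73141 = 0.980 atoms per formula unit.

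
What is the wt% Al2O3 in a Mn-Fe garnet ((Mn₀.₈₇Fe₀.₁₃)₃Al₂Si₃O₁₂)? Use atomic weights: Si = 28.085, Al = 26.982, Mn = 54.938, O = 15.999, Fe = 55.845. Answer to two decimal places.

20.58 wt%

M((Mn₀.₈₇Fe₀.₁₃)₃Al₂Si₃O₁₂) = 495.375 g/mol; M(Al2O3) = 101.961 g/mol.
Moles Al2O3 per formula unit = 2 Al ÷ 2 = 1.0000.
Al2O3 fraction = (1.0000 × 101.961) / 495.375 = 101.961/495.375 = 0.2058.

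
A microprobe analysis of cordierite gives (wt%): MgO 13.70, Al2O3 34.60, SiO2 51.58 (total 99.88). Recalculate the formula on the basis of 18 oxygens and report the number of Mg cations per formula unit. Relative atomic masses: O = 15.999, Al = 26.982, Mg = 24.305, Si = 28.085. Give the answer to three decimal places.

13.70 wt% MgO ÷ 40.304 g/mol = 0.33992 mol, giving 0.33992 Mg and 0.33992 O.
34.60 wt% Al2O3 ÷ 101.961 g/mol = 0.33935 mol, giving 0.67870 Al and 1.01805 O.
51.58 wt% SiO2 ÷ 60.083 g/mol = 0.85848 mol, giving 0.85848 Si and 1.71696 O.
Oxygen sums to 3.07493; scaling by 18/3.07493 = 5.85379 puts the formula on 18 O.
Mg: 0.33992 × 5.85379 = 1.990 atoms per formula unit.

1.990 Mg apfu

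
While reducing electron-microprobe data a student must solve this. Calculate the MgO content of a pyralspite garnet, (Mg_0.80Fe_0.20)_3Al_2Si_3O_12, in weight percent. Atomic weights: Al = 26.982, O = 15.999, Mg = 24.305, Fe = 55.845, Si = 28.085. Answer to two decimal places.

22.92 wt%

Formula mass = 422.046 g/mol.
2.40 Mg → 2.4000 mol MgO per formula unit; M(MgO) = 40.304, so MgO mass = 96.730 g.
96.730/422.046 × 100 = 22.92 wt%.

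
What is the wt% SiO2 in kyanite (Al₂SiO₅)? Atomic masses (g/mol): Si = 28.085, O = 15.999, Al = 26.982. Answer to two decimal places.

37.08 wt%

M(Al₂SiO₅) = 162.044 g/mol; M(SiO2) = 60.083 g/mol.
Moles SiO2 per formula unit = 1 Si ÷ 1 = 1.0000.
SiO2 fraction = (1.0000 × 60.083) / 162.044 = 60.083/162.044 = 0.3708.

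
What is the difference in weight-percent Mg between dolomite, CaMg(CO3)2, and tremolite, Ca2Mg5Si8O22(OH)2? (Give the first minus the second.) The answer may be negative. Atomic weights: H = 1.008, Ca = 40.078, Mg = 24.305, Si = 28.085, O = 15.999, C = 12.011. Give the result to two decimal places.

Mg in CaMg(CO3)2: molar mass 184.399 g/mol; 1×24.305 = 24.305 g → 13.18 wt%.
Mg in Ca2Mg5Si8O22(OH)2: molar mass 812.353 g/mol; 5×24.305 = 121.525 g → 14.96 wt%.
Difference = 13.18 − 14.96 = -1.78 percentage points.

-1.78 percentage points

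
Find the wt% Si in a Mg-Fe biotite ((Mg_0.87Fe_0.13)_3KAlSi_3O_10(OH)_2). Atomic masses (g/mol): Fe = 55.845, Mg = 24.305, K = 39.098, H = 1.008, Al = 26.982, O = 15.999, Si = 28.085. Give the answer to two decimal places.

19.61 weight percent

Molar mass of (Mg_0.87Fe_0.13)_3KAlSi_3O_10(OH)_2: 2.61×24.305 + 0.39×55.845 + 1×39.098 + 1×26.982 + 3×28.085 + 12×15.999 + 2×1.008 = 429.555 g/mol.
Mass of Si per formula unit: 3 × 28.085 = 84.255 g.
Weight fraction Si = 84.255 / 429.555 = 0.1961.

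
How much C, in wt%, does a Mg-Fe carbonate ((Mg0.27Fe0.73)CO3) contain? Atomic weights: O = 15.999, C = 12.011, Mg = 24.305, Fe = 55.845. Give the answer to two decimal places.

Formula mass = 0.27×24.305 + 0.73×55.845 + 1×12.011 + 3×15.999 = 107.337 g/mol, of which 12.011 g is C.
So C makes up 12.011/107.337 = 0.1119 of the mass, i.e. 11.19%.

11.19 wt%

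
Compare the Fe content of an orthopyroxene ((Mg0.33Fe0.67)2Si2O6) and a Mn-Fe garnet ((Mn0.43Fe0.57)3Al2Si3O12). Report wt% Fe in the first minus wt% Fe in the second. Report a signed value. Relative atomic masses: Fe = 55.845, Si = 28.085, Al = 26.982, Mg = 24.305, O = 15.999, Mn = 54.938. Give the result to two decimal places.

11.56 percentage points

Fe in (Mg0.33Fe0.67)2Si2O6: molar mass 243.038 g/mol; 1.34×55.845 = 74.832 g → 30.79 wt%.
Fe in (Mn0.43Fe0.57)3Al2Si3O12: molar mass 496.572 g/mol; 1.71×55.845 = 95.495 g → 19.23 wt%.
Difference = 30.79 − 19.23 = 11.56 percentage points.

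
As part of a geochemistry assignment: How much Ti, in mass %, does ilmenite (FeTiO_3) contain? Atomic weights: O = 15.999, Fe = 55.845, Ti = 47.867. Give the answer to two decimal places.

31.55 mass %

Molar mass of FeTiO_3: 1*55.845 + 1*47.867 + 3*15.999 = 151.709 g/mol.
Mass of Ti per formula unit: 1 × 47.867 = 47.867 g.
Weight fraction Ti = 47.867 / 151.709 = 0.3155.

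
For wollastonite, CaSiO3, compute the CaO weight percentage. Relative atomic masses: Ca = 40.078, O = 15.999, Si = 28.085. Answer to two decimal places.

48.28 wt%

Molar mass of CaSiO3 = 1*40.078 + 1*28.085 + 3*15.999 = 116.160 g/mol.
Each formula unit contains 1 Ca, equivalent to 1/1 = 1.0000 mol CaO.
M(CaO) = 1×40.078 + 1×15.999 = 56.077 g/mol.
Mass of CaO per formula unit = 1.0000 × 56.077 = 56.077 g.
CaO wt% = 56.077 / 116.160 × 100 = 48.28%.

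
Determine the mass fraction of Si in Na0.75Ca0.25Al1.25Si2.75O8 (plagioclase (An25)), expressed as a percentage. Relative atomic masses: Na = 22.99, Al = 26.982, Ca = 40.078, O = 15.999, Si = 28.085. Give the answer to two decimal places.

29.01 mass %

Formula mass = 0.75·22.99 + 0.25·40.078 + 1.25·26.982 + 2.75·28.085 + 8·15.999 = 266.215 g/mol, of which 77.234 g is Si.
So Si makes up 77.234/266.215 = 0.2901 of the mass, i.e. 29.01%.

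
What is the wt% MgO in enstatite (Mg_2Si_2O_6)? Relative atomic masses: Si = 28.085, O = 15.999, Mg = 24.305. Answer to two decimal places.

40.15 wt%

M(Mg_2Si_2O_6) = 200.774 g/mol; M(MgO) = 40.304 g/mol.
Moles MgO per formula unit = 2 Mg ÷ 1 = 2.0000.
MgO fraction = (2.0000 × 40.304) / 200.774 = 80.608/200.774 = 0.4015.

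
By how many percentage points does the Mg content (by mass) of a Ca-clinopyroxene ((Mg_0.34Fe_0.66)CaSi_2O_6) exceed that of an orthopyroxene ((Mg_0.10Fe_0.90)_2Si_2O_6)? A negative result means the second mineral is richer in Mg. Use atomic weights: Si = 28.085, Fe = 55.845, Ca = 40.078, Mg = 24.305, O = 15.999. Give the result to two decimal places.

First mineral: 8.264 g Mg in 237.363 g formula = 3.48 wt% Mg.
Second mineral: 4.861 g Mg in 257.546 g formula = 1.89 wt% Mg.
3.48% − 1.89% gives a difference of 1.59 percentage points.

1.59 percentage points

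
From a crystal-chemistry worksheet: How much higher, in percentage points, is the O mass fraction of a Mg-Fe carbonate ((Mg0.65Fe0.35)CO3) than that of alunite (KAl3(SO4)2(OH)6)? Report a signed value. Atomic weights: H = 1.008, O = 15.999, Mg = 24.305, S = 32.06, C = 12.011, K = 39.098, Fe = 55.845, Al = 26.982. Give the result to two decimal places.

O in (Mg0.65Fe0.35)CO3: molar mass 95.352 g/mol; 3×15.999 = 47.997 g → 50.34 wt%.
O in KAl3(SO4)2(OH)6: molar mass 414.198 g/mol; 14×15.999 = 223.986 g → 54.08 wt%.
Difference = 50.34 − 54.08 = -3.74 percentage points.

-3.74 percentage points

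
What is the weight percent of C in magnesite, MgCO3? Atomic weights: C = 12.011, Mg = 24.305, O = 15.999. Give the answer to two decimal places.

14.25 weight percent

Molar mass of MgCO3: 1×24.305 + 1×12.011 + 3×15.999 = 84.313 g/mol.
Mass of C per formula unit: 1 × 12.011 = 12.011 g.
Weight fraction C = 12.011 / 84.313 = 0.1425.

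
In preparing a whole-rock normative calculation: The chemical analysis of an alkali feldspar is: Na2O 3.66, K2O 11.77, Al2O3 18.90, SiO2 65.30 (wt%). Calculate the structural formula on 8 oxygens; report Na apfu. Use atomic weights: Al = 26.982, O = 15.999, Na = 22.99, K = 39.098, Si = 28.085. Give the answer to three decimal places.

Na2O (M=61.979): mol = 0.05905; Na = 0.11810, O = 0.05905.
K2O (M=94.195): mol = 0.12495; K = 0.24990, O = 0.12495.
Al2O3 (M=101.961): mol = 0.18536; Al = 0.37072, O = 0.55608.
SiO2 (M=60.083): mol = 1.08683; Si = 1.08683, O = 2.17366.
ΣO = 2.91374; factor = 8/ΣO = 2.74561.
Na apfu = 0.11810 × 2.74561 = 0.324.

0.324 Na apfu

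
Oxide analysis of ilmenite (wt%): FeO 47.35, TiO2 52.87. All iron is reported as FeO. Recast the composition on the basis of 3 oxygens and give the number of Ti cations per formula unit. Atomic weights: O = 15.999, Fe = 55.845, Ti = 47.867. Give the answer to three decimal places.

1.001 Ti apfu

FeO (M=71.844): mol = 0.65907; Fe = 0.65907, O = 0.65907.
TiO2 (M=79.865): mol = 0.66199; Ti = 0.66199, O = 1.32398.
ΣO = 1.98305; factor = 3/ΣO = 1.51282.
Ti apfu = 0.66199 × 1.51282 = 1.001.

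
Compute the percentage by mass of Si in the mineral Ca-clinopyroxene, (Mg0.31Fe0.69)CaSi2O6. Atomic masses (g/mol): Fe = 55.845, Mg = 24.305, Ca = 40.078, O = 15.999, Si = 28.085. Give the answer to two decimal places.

23.57 mass %

Formula mass = 0.31·24.305 + 0.69·55.845 + 1·40.078 + 2·28.085 + 6·15.999 = 238.310 g/mol, of which 56.170 g is Si.
So Si makes up 56.170/238.310 = 0.2357 of the mass, i.e. 23.57%.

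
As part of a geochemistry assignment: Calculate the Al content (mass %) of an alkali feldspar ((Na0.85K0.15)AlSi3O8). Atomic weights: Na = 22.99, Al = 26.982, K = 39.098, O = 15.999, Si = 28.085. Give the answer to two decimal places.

10.20 mass %

Molar mass of (Na0.85K0.15)AlSi3O8: 0.85·22.99 + 0.15·39.098 + 1·26.982 + 3·28.085 + 8·15.999 = 264.635 g/mol.
Mass of Al per formula unit: 1 × 26.982 = 26.982 g.
Weight fraction Al = 26.982 / 264.635 = 0.1020.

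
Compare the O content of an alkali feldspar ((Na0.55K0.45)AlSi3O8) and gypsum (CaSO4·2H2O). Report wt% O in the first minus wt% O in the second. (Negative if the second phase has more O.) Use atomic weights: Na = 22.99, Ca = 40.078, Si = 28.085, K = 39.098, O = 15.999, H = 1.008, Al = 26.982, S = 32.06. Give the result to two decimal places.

-8.26 percentage points

O in (Na0.55K0.45)AlSi3O8: molar mass 269.468 g/mol; 8×15.999 = 127.992 g → 47.50 wt%.
O in CaSO4·2H2O: molar mass 172.164 g/mol; 6×15.999 = 95.994 g → 55.76 wt%.
Difference = 47.50 − 55.76 = -8.26 percentage points.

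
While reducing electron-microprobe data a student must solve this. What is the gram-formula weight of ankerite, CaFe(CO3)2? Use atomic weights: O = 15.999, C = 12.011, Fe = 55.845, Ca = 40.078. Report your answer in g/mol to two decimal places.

215.94 g/mol

M = 1(40.078) + 1(55.845) + 2(12.011) + 6(15.999)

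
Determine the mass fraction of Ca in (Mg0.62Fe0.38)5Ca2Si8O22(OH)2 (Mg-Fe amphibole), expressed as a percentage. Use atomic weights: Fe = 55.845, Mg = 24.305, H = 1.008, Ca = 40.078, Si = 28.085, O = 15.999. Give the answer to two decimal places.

9.19 mass %

Formula mass = 3.10×24.305 + 1.90×55.845 + 2×40.078 + 8×28.085 + 24×15.999 + 2×1.008 = 872.279 g/mol, of which 80.156 g is Ca.
So Ca makes up 80.156/872.279 = 0.0919 of the mass, i.e. 9.19%.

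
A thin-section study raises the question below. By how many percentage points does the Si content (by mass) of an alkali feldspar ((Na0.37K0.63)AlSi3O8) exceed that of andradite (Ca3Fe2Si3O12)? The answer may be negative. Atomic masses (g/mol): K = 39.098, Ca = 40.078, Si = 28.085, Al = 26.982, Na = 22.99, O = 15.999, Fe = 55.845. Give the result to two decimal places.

Si in (Na0.37K0.63)AlSi3O8: molar mass 272.367 g/mol; 3×28.085 = 84.255 g → 30.93 wt%.
Si in Ca3Fe2Si3O12: molar mass 508.167 g/mol; 3×28.085 = 84.255 g → 16.58 wt%.
Difference = 30.93 − 16.58 = 14.35 percentage points.

14.35 percentage points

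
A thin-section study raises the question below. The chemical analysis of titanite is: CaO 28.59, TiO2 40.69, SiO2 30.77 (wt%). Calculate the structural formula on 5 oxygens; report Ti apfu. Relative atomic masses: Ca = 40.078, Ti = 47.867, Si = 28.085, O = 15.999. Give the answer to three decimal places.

0.998 Ti apfu

CaO (M=56.077): mol = 0.50983; Ca = 0.50983, O = 0.50983.
TiO2 (M=79.865): mol = 0.50948; Ti = 0.50948, O = 1.01896.
SiO2 (M=60.083): mol = 0.51212; Si = 0.51212, O = 1.02424.
ΣO = 2.55303; factor = 5/ΣO = 1.95846.
Ti apfu = 0.50948 × 1.95846 = 0.998.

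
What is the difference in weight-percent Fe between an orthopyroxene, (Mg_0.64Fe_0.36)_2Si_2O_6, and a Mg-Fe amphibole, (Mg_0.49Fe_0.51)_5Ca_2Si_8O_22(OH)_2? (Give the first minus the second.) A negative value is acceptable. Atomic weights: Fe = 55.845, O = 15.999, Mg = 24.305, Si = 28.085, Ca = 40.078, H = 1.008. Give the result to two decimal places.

Fe in (Mg_0.64Fe_0.36)_2Si_2O_6: molar mass 223.483 g/mol; 0.72×55.845 = 40.208 g → 17.99 wt%.
Fe in (Mg_0.49Fe_0.51)_5Ca_2Si_8O_22(OH)_2: molar mass 892.780 g/mol; 2.55×55.845 = 142.405 g → 15.95 wt%.
Difference = 17.99 − 15.95 = 2.04 percentage points.

2.04 percentage points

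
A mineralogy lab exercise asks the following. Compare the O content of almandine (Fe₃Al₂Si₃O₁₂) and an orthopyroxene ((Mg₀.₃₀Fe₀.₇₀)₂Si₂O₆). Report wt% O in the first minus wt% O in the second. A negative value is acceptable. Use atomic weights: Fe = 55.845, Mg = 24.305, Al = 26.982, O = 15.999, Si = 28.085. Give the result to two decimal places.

-0.62 percentage points

O in Fe₃Al₂Si₃O₁₂: molar mass 497.742 g/mol; 12×15.999 = 191.988 g → 38.57 wt%.
O in (Mg₀.₃₀Fe₀.₇₀)₂Si₂O₆: molar mass 244.930 g/mol; 6×15.999 = 95.994 g → 39.19 wt%.
Difference = 38.57 − 39.19 = -0.62 percentage points.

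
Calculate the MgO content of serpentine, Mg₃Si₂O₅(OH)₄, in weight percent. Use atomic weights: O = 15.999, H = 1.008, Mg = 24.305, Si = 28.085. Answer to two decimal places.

Formula mass = 277.108 g/mol.
3 Mg → 3.0000 mol MgO per formula unit; M(MgO) = 40.304, so MgO mass = 120.912 g.
120.912/277.108 × 100 = 43.63 wt%.

43.63 wt%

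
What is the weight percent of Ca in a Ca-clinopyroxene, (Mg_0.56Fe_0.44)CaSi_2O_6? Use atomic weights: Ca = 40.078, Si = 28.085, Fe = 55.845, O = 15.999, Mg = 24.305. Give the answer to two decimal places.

Molar mass of (Mg_0.56Fe_0.44)CaSi_2O_6: 0.56×24.305 + 0.44×55.845 + 1×40.078 + 2×28.085 + 6×15.999 = 230.425 g/mol.
Mass of Ca per formula unit: 1 × 40.078 = 40.078 g.
Weight fraction Ca = 40.078 / 230.425 = 0.1739.

17.39 mass %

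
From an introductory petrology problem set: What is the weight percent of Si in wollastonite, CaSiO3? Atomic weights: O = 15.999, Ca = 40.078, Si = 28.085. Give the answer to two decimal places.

24.18 weight percent

Molar mass of CaSiO3: 1×40.078 + 1×28.085 + 3×15.999 = 116.160 g/mol.
Mass of Si per formula unit: 1 × 28.085 = 28.085 g.
Weight fraction Si = 28.085 / 116.160 = 0.2418.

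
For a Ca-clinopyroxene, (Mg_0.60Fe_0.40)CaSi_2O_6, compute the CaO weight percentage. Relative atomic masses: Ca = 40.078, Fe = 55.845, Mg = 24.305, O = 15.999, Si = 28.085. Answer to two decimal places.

24.47 wt%

Formula mass = 229.163 g/mol.
1 Ca → 1.0000 mol CaO per formula unit; M(CaO) = 56.077, so CaO mass = 56.077 g.
56.077/229.163 × 100 = 24.47 wt%.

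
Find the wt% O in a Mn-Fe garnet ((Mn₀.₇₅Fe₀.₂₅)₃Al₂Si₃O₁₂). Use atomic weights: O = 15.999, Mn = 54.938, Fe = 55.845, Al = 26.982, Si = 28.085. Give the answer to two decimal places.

38.73 mass %

M((Mn₀.₇₅Fe₀.₂₅)₃Al₂Si₃O₁₂) = 495.701 g/mol.
O contributes 12 × 15.999 = 191.988 g per mole.
191.988/495.701 = 0.3873 → 38.73%.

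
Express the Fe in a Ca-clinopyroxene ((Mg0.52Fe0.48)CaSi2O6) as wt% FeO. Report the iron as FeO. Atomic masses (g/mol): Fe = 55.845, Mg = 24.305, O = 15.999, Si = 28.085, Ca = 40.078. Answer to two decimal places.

Molar mass of (Mg0.52Fe0.48)CaSi2O6 = 0.52×24.305 + 0.48×55.845 + 1×40.078 + 2×28.085 + 6×15.999 = 231.686 g/mol.
Each formula unit contains 0.48 Fe, equivalent to 0.48/1 = 0.4800 mol FeO.
M(FeO) = 1×55.845 + 1×15.999 = 71.844 g/mol.
Mass of FeO per formula unit = 0.4800 × 71.844 = 34.485 g.
FeO wt% = 34.485 / 231.686 × 100 = 14.88%.

14.88 wt%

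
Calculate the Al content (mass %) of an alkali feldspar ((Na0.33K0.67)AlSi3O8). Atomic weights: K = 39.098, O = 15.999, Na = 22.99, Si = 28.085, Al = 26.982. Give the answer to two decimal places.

9.88 mass %

Molar mass of (Na0.33K0.67)AlSi3O8: 0.33·22.99 + 0.67·39.098 + 1·26.982 + 3·28.085 + 8·15.999 = 273.011 g/mol.
Mass of Al per formula unit: 1 × 26.982 = 26.982 g.
Weight fraction Al = 26.982 / 273.011 = 0.0988.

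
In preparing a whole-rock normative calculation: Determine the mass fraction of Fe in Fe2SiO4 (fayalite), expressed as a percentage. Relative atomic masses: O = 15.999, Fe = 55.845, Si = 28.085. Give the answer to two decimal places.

Formula mass = 2*55.845 + 1*28.085 + 4*15.999 = 203.771 g/mol, of which 111.690 g is Fe.
So Fe makes up 111.690/203.771 = 0.5481 of the mass, i.e. 54.81%.

54.81 mass %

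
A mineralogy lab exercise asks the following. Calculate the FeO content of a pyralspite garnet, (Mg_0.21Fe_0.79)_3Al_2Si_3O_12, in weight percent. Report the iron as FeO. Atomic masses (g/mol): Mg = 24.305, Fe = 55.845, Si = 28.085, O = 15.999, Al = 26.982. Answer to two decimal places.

35.63 wt%

M((Mg_0.21Fe_0.79)_3Al_2Si_3O_12) = 477.872 g/mol; M(FeO) = 71.844 g/mol.
Moles FeO per formula unit = 2.37 Fe ÷ 1 = 2.3700.
FeO fraction = (2.3700 × 71.844) / 477.872 = 170.270/477.872 = 0.3563.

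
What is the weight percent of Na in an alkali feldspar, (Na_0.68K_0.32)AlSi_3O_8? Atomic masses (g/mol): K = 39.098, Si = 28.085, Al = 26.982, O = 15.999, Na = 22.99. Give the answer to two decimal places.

Formula mass = 0.68*22.99 + 0.32*39.098 + 1*26.982 + 3*28.085 + 8*15.999 = 267.374 g/mol, of which 15.633 g is Na.
So Na makes up 15.633/267.374 = 0.0585 of the mass, i.e. 5.85%.

5.85 wt%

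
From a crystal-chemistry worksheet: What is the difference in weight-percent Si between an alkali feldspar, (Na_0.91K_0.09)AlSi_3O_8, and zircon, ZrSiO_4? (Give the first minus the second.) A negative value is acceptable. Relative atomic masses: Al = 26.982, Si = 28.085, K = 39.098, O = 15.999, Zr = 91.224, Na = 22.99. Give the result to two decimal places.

M((Na_0.91K_0.09)AlSi_3O_8) = 263.669 g/mol, so wt% Si = 84.255/263.669 × 100 = 31.95%.
M(ZrSiO_4) = 183.305 g/mol, so wt% Si = 28.085/183.305 × 100 = 15.32%.
31.95 − 15.32 = 16.63 pp.

16.63 percentage points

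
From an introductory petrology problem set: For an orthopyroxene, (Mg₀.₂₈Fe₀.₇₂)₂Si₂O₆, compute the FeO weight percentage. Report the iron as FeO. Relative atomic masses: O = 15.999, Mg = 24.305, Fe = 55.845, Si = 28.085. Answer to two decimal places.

Molar mass of (Mg₀.₂₈Fe₀.₇₂)₂Si₂O₆ = 0.56*24.305 + 1.44*55.845 + 2*28.085 + 6*15.999 = 246.192 g/mol.
Each formula unit contains 1.44 Fe, equivalent to 1.44/1 = 1.4400 mol FeO.
M(FeO) = 1×55.845 + 1×15.999 = 71.844 g/mol.
Mass of FeO per formula unit = 1.4400 × 71.844 = 103.455 g.
FeO wt% = 103.455 / 246.192 × 100 = 42.02%.

42.02 wt%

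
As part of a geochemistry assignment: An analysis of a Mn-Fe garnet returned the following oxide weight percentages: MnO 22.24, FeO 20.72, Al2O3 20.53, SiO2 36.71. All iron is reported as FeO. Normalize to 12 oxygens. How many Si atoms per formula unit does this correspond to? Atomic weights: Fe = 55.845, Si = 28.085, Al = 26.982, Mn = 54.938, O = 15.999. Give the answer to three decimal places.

MnO: 22.24/70.937 = 0.31352 mol → 0.31352 mol Mn, 0.31352 mol O.
FeO: 20.72/71.844 = 0.28840 mol → 0.28840 mol Fe, 0.28840 mol O.
Al2O3: 20.53/101.961 = 0.20135 mol → 0.40270 mol Al, 0.60405 mol O.
SiO2: 36.71/60.083 = 0.61099 mol → 0.61099 mol Si, 1.22198 mol O.
Total oxygen = 2.42795 mol. Normalization factor = 12/2.42795 = 4.94244.
Si per 12 O = 0.61099 × 4.94244 = 3.020.

3.020 Si apfu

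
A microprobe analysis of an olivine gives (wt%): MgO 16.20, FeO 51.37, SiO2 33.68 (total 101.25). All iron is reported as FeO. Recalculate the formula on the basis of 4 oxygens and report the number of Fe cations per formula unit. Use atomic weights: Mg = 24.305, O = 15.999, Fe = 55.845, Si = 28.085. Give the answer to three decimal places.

16.20 wt% MgO ÷ 40.304 g/mol = 0.40195 mol, giving 0.40195 Mg and 0.40195 O.
51.37 wt% FeO ÷ 71.844 g/mol = 0.71502 mol, giving 0.71502 Fe and 0.71502 O.
33.68 wt% SiO2 ÷ 60.083 g/mol = 0.56056 mol, giving 0.56056 Si and 1.12112 O.
Oxygen sums to 2.23809; scaling by 4/2.23809 = 1.78724 puts the formula on 4 O.
Fe: 0.71502 × 1.78724 = 1.278 atoms per formula unit.

1.278 Fe apfu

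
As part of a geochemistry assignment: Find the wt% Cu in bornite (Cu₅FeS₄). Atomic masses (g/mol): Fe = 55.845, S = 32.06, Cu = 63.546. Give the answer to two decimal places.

M(Cu₅FeS₄) = 501.815 g/mol.
Cu contributes 5 × 63.546 = 317.730 g per mole.
317.730/501.815 = 0.6332 → 63.32%.

63.32 weight percent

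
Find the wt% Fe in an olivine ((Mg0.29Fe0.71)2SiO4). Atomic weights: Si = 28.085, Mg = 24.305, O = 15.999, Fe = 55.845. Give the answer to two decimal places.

Formula mass = 0.58*24.305 + 1.42*55.845 + 1*28.085 + 4*15.999 = 185.478 g/mol, of which 79.300 g is Fe.
So Fe makes up 79.300/185.478 = 0.4275 of the mass, i.e. 42.75%.

42.75 weight percent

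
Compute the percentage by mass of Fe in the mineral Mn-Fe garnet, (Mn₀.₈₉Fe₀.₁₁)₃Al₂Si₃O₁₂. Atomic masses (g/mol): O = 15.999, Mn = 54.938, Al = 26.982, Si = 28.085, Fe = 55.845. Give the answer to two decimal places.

Formula mass = 2.67*54.938 + 0.33*55.845 + 2*26.982 + 3*28.085 + 12*15.999 = 495.320 g/mol, of which 18.429 g is Fe.
So Fe makes up 18.429/495.320 = 0.0372 of the mass, i.e. 3.72%.

3.72 mass %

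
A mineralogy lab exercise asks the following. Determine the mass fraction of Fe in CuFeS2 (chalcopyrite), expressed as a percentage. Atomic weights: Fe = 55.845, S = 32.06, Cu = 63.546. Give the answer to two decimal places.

M(CuFeS2) = 183.511 g/mol.
Fe contributes 1 × 55.845 = 55.845 g per mole.
55.845/183.511 = 0.3043 → 30.43%.

30.43 mass %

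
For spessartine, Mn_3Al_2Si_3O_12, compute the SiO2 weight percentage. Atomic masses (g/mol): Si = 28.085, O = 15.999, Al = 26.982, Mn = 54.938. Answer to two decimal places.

36.41 wt%

M(Mn_3Al_2Si_3O_12) = 495.021 g/mol; M(SiO2) = 60.083 g/mol.
Moles SiO2 per formula unit = 3 Si ÷ 1 = 3.0000.
SiO2 fraction = (3.0000 × 60.083) / 495.021 = 180.249/495.021 = 0.3641.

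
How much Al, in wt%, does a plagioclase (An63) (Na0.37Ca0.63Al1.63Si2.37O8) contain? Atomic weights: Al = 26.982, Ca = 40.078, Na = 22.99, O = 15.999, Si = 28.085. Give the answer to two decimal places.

M(Na0.37Ca0.63Al1.63Si2.37O8) = 272.290 g/mol.
Al contributes 1.63 × 26.982 = 43.981 g per mole.
43.981/272.290 = 0.1615 → 16.15%.

16.15 wt%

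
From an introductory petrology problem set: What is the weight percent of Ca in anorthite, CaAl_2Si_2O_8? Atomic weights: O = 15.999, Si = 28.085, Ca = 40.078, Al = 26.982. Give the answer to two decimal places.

14.41 wt%

Molar mass of CaAl_2Si_2O_8: 1*40.078 + 2*26.982 + 2*28.085 + 8*15.999 = 278.204 g/mol.
Mass of Ca per formula unit: 1 × 40.078 = 40.078 g.
Weight fraction Ca = 40.078 / 278.204 = 0.1441.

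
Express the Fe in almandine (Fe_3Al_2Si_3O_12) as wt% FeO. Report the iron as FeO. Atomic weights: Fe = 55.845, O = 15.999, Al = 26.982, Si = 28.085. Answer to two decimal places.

43.30 wt%

Formula mass = 497.742 g/mol.
3 Fe → 3.0000 mol FeO per formula unit; M(FeO) = 71.844, so FeO mass = 215.532 g.
215.532/497.742 × 100 = 43.30 wt%.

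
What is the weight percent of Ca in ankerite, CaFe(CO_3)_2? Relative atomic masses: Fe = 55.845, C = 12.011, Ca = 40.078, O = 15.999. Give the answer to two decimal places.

18.56 wt%

Molar mass of CaFe(CO_3)_2: 1·40.078 + 1·55.845 + 2·12.011 + 6·15.999 = 215.939 g/mol.
Mass of Ca per formula unit: 1 × 40.078 = 40.078 g.
Weight fraction Ca = 40.078 / 215.939 = 0.1856.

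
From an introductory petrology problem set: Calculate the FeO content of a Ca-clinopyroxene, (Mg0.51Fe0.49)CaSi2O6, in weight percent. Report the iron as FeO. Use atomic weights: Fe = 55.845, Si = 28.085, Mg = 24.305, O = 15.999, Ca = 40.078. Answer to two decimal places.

15.17 wt%

Molar mass of (Mg0.51Fe0.49)CaSi2O6 = 0.51×24.305 + 0.49×55.845 + 1×40.078 + 2×28.085 + 6×15.999 = 232.002 g/mol.
Each formula unit contains 0.49 Fe, equivalent to 0.49/1 = 0.4900 mol FeO.
M(FeO) = 1×55.845 + 1×15.999 = 71.844 g/mol.
Mass of FeO per formula unit = 0.4900 × 71.844 = 35.204 g.
FeO wt% = 35.204 / 232.002 × 100 = 15.17%.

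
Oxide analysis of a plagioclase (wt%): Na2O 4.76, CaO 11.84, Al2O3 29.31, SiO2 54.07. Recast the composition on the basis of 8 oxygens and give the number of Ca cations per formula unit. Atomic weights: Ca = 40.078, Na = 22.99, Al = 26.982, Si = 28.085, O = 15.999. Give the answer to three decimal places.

Na2O (M=61.979): mol = 0.07680; Na = 0.15360, O = 0.07680.
CaO (M=56.077): mol = 0.21114; Ca = 0.21114, O = 0.21114.
Al2O3 (M=101.961): mol = 0.28746; Al = 0.57492, O = 0.86238.
SiO2 (M=60.083): mol = 0.89992; Si = 0.89992, O = 1.79984.
ΣO = 2.95016; factor = 8/ΣO = 2.71172.
Ca apfu = 0.21114 × 2.71172 = 0.573.

0.573 Ca apfu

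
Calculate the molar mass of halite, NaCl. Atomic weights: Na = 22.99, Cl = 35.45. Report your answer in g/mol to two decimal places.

Na: 1 × 22.99 = 22.9900
Cl: 1 × 35.45 = 35.4500
Summing the contributions gives the formula mass.

58.44 g/mol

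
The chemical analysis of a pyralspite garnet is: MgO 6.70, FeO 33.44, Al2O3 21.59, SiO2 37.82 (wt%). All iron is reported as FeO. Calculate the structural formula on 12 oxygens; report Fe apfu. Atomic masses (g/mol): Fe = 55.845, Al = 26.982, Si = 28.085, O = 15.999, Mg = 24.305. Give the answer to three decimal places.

2.211 Fe apfu

6.70 wt% MgO ÷ 40.304 g/mol = 0.16624 mol, giving 0.16624 Mg and 0.16624 O.
33.44 wt% FeO ÷ 71.844 g/mol = 0.46545 mol, giving 0.46545 Fe and 0.46545 O.
21.59 wt% Al2O3 ÷ 101.961 g/mol = 0.21175 mol, giving 0.42350 Al and 0.63525 O.
37.82 wt% SiO2 ÷ 60.083 g/mol = 0.62946 mol, giving 0.62946 Si and 1.25892 O.
Oxygen sums to 2.52586; scaling by 12/2.52586 = 4.75086 puts the formula on 12 O.
Fe: 0.46545 × 4.75086 = 2.211 atoms per formula unit.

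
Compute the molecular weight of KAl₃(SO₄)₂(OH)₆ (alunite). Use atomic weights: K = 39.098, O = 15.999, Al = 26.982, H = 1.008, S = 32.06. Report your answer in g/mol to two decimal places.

414.20 g/mol

The formula mass is the sum 1×39.098 + 3×26.982 + 2×32.06 + 14×15.999 + 6×1.008.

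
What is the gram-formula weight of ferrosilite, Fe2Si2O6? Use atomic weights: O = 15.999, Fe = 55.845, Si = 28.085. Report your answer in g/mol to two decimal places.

M = 2·55.845 + 2·28.085 + 6·15.999

263.85 g/mol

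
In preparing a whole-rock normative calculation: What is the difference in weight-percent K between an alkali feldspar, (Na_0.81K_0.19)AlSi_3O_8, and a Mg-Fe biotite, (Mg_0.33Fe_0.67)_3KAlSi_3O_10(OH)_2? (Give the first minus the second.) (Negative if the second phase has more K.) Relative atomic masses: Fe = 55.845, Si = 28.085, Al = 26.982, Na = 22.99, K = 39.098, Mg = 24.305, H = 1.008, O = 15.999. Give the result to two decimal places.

K in (Na_0.81K_0.19)AlSi_3O_8: molar mass 265.280 g/mol; 0.19×39.098 = 7.429 g → 2.80 wt%.
K in (Mg_0.33Fe_0.67)_3KAlSi_3O_10(OH)_2: molar mass 480.649 g/mol; 1×39.098 = 39.098 g → 8.13 wt%.
Difference = 2.80 − 8.13 = -5.33 percentage points.

-5.33 percentage points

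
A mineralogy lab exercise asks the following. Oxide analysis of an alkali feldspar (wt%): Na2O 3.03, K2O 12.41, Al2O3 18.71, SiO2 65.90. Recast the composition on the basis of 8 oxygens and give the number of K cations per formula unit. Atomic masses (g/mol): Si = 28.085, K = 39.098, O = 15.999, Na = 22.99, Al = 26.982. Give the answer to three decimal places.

0.721 K apfu

Na2O (M=61.979): mol = 0.04889; Na = 0.09778, O = 0.04889.
K2O (M=94.195): mol = 0.13175; K = 0.26350, O = 0.13175.
Al2O3 (M=101.961): mol = 0.18350; Al = 0.36700, O = 0.55050.
SiO2 (M=60.083): mol = 1.09682; Si = 1.09682, O = 2.19364.
ΣO = 2.92478; factor = 8/ΣO = 2.73525.
K apfu = 0.26350 × 2.73525 = 0.721.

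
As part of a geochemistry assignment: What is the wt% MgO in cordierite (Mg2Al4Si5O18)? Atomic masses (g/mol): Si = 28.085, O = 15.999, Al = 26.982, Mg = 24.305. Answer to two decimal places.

13.78 wt%

M(Mg2Al4Si5O18) = 584.945 g/mol; M(MgO) = 40.304 g/mol.
Moles MgO per formula unit = 2 Mg ÷ 1 = 2.0000.
MgO fraction = (2.0000 × 40.304) / 584.945 = 80.608/584.945 = 0.1378.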